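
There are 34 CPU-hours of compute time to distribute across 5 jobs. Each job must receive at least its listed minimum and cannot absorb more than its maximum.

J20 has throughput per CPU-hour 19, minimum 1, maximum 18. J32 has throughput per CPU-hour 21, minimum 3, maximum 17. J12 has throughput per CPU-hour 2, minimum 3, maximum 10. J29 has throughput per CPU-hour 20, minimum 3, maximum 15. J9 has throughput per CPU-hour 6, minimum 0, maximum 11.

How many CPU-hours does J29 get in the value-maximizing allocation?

Meeting every minimum uses 1+3+3+3+0 = 10 CPU-hours, leaving 24.
Rank by throughput per CPU-hour: J32 21 > J29 20 > J20 19 > J9 6 > J12 2.
J32 takes 14 more to reach its cap of 17 → 10 left.
Only 10 left; J29 takes them to reach 13.

13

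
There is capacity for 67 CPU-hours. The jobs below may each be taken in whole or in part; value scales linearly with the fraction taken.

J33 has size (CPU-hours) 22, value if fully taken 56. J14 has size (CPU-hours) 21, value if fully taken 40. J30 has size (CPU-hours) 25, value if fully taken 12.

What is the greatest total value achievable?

107.52

Best value per unit of size first: J33 56/22≈2.55, J14 40/21≈1.9, J30 12/25≈0.48.
J33: take in full, 22 CPU-hours for value 56 ; 45 left.
All 21 CPU-hours of J14 fit (value 40) ; 24 remain.
Only 24 CPU-hours remain; take 24/25 of J30 for value 12×24/25 = 11.52.
Total value = 107.52.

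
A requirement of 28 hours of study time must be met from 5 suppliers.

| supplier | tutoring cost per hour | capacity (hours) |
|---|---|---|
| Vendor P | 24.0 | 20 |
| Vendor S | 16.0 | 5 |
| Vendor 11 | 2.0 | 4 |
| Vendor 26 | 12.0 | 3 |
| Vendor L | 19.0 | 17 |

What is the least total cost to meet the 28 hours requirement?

428

Cheapest first:
Vendor 11 (2.0): use full 4 → 24 hours to go.
Vendor 26 at 12.0: take all 3 hours → 21 still needed.
Vendor S at 16.0: take all 5 hours → 16 still needed.
Vendor L (19.0): take the remaining 16 → done.
Vendor P: unused.
Cost = 4×2.0 + 3×12.0 + 5×16.0 + 16×19.0 = 428.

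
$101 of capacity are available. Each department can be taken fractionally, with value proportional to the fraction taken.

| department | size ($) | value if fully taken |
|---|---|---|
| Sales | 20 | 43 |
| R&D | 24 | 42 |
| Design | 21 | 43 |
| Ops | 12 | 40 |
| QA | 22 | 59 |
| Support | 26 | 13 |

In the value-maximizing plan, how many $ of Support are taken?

Best value per unit of size first: Ops 40/12≈3.33, QA 59/22≈2.68, Sales 43/20≈2.15, Design 43/21≈2.05, R&D 42/24≈1.75, Support 13/26≈0.5.
Take all of Ops (12 $, value 40) ; 89 $ left.
Take all of QA (22 $, value 59) ; 67 $ left.
All 20 $ of Sales fit (value 43) ; 47 remain.
Take all of Design (21 $, value 43) ; 26 $ left.
Take all of R&D (24 $, value 42) ; 2 $ left.
Fill the last 2 $ with part of Support: 2/26 of it earns 1.

2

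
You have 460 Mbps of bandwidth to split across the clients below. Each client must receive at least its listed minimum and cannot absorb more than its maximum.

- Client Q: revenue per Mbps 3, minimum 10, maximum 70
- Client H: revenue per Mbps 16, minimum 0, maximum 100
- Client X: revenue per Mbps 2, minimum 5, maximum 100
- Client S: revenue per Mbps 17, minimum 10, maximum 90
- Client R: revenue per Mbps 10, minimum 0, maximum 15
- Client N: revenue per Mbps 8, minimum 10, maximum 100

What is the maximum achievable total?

4460

Meeting every minimum uses 10+0+5+10+0+10 = 35 Mbps, leaving 425.
Highest revenue per Mbps first: Client S 17 > Client H 16 > Client R 10 > Client N 8 > Client Q 3 > Client X 2.
Client S takes 80 more to reach its cap of 90 ; 345 left.
Client H: +100 to 100 (cap) ; 245 left.
Client R: +15 to 15 (cap) ; 230 left.
Give Client N 90 more to hit its cap of 100 ; 140 left.
Give Client Q 60 more to hit its cap of 70 ; 80 left.
Only 80 left; Client X takes them to reach 85.
Total = 3×70 + 16×100 + 2×85 + 17×90 + 10×15 + 8×100 = 4460.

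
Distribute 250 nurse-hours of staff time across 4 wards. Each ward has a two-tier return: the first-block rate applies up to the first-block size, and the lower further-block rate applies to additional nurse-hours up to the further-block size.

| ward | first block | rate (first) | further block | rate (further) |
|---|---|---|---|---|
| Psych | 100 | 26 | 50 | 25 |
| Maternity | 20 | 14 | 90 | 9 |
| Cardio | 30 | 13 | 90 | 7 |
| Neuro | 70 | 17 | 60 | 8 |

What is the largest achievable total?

5450

Rank every tier by rate: Psych/tier1 26 > Psych/tier2 25 > Neuro/tier1 17 > Maternity/tier1 14 > Cardio/tier1 13 > Maternity/tier2 9 > Neuro/tier2 8 > Cardio/tier2 7.
Psych tier1 at 26: fill all 100 → 150 left.
Psych/tier2 (25): +50 → 100 left.
Fill Neuro tier1 block (70 at 17) → 30 left.
Maternity tier1 at 14: fill all 20 → 10 left.
Cardio/tier1: +10 of 30 at 13; pool empty.
Total = 26×100 + 25×50 + 17×70 + 14×20 + 13×10 = 5450.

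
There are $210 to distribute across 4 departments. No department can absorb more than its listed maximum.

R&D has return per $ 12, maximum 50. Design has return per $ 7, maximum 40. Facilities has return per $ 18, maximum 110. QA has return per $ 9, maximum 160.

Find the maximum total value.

3030

Rank by return per $: Facilities 18 > R&D 12 > QA 9 > Design 7.
Facilities: +110 to 110 (cap) — 100 left.
R&D: +50 to 50 (cap) — 50 left.
Only 50 left; QA takes them to reach 50.
Total = 12×50 + 18×110 + 9×50 = 3030.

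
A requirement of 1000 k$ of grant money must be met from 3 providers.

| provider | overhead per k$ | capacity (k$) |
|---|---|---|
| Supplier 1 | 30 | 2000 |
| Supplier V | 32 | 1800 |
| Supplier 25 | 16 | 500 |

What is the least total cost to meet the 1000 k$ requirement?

23000

Fill from the cheapest provider first.
Supplier 25 (16): use full 500 — 500 k$ to go.
Take 500 from Supplier 1 at 30 to finish.
Supplier V: unused.
Cost = 500×16 + 500×30 = 23000.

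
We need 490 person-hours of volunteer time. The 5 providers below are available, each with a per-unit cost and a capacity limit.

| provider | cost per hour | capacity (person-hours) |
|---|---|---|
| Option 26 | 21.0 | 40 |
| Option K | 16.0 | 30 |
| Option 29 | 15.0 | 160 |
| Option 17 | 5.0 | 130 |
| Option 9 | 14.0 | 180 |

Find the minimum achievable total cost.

5890

Use providers in increasing cost order.
Option 17 (5.0): use full 130 → 360 person-hours to go.
Option 9 at 14.0: take all 180 person-hours → 180 still needed.
Option 29 at 15.0: take all 160 person-hours → 20 still needed.
Option K (16.0): take the remaining 20 → done.
Option 26: unused.
Cost = 130×5.0 + 180×14.0 + 160×15.0 + 20×16.0 = 5890.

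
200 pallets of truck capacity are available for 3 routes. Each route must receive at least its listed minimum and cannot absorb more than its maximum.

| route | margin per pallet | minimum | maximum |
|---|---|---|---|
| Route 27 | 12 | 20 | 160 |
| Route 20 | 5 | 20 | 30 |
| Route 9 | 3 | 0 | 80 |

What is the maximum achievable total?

Meeting every minimum uses 20+20+0 = 40 pallets, leaving 160.
Highest margin per pallet first: Route 27 12 > Route 20 5 > Route 9 3.
Route 27 takes 140 more to reach its cap of 160 — 20 left.
Give Route 20 10 more to hit its cap of 30 — 10 left.
Route 9 has room for 80 more but only 10 remain, so it gets 10.
Total = 12×160 + 5×30 + 3×10 = 2100.

2100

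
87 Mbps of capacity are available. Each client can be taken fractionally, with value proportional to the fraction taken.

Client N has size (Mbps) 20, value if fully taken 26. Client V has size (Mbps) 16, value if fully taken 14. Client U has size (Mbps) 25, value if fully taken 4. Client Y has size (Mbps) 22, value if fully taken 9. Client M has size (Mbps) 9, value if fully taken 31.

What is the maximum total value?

Rank by value-to-size ratio: Client M 31/9≈3.44, Client N 26/20≈1.3, Client V 14/16≈0.875, Client Y 9/22≈0.409, Client U 4/25≈0.16.
All 9 Mbps of Client M fit (value 31) → 78 remain.
Take all of Client N (20 Mbps, value 26) → 58 Mbps left.
All 16 Mbps of Client V fit (value 14) → 42 remain.
All 22 Mbps of Client Y fit (value 9) → 20 remain.
Fill the last 20 Mbps with part of Client U: 20/25 of it earns 3.2.
Total value = 83.2.

83.2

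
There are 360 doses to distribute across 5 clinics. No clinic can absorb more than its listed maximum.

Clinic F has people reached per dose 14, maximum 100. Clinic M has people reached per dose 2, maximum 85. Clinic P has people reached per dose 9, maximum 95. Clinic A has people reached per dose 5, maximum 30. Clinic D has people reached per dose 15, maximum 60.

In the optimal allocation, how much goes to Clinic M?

Rank by people reached per dose: Clinic D 15 > Clinic F 14 > Clinic P 9 > Clinic A 5 > Clinic M 2.
Give Clinic D 60 to hit its cap of 60 — 300 left.
Clinic F: +100 to 100 (cap) — 200 left.
Clinic P: +95 to 95 (cap) — 105 left.
Clinic A takes 30 to reach its cap of 30 — 75 left.
Only 75 left; Clinic M takes them to reach 75.

75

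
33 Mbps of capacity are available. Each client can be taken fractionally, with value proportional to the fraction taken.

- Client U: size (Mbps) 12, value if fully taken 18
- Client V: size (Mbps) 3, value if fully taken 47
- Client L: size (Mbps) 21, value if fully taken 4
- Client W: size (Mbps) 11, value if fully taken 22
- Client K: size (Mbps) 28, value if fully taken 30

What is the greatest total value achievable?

94.5

Best value per unit of size first: Client V 47/3≈15.7, Client W 22/11≈2, Client U 18/12≈1.5, Client K 30/28≈1.07, Client L 4/21≈0.19.
Take all of Client V (3 Mbps, value 47) — 30 Mbps left.
All 11 Mbps of Client W fit (value 22) — 19 remain.
All 12 Mbps of Client U fit (value 18) — 7 remain.
Only 7 Mbps remain; take 7/28 of Client K for value 30×7/28 = 7.5.
Total value = 94.5.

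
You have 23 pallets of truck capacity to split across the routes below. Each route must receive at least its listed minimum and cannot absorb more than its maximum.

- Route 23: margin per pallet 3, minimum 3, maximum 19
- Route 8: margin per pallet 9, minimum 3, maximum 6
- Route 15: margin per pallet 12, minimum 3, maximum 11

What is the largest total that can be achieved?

204

Meeting every minimum uses 3+3+3 = 9 pallets, leaving 14.
Rank by margin per pallet: Route 15 12 > Route 8 9 > Route 23 3.
Give Route 15 8 more to hit its cap of 11 → 6 left.
Route 8 takes 3 more to reach its cap of 6 → 3 left.
Only 3 left; Route 23 takes them to reach 6.
Total = 3×6 + 9×6 + 12×11 = 204.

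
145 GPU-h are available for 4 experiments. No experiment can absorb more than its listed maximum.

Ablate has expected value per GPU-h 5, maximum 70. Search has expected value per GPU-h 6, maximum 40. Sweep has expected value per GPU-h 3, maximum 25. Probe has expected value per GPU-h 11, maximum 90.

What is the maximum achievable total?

1305

Rank by expected value per GPU-h: Probe 11 > Search 6 > Ablate 5 > Sweep 3.
Give Probe 90 to hit its cap of 90 → 55 left.
Give Search 40 to hit its cap of 40 → 15 left.
Ablate has room for 70 but only 15 remain, so it gets 15.
Total = 5×15 + 6×40 + 11×90 = 1305.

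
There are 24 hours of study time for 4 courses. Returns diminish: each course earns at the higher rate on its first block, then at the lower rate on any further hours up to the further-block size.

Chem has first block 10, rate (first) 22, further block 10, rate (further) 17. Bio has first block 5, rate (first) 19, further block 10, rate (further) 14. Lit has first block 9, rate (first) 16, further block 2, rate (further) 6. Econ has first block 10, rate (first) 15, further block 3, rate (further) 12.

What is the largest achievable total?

Treat each block as its own option and order by rate: Chem/tier1 22 > Bio/tier1 19 > Chem/tier2 17 > Lit/tier1 16 > Econ/tier1 15 > Bio/tier2 14 > Econ/tier2 12 > Lit/tier2 6.
Chem/tier1 (22): +10 → 14 left.
Fill Bio tier1 block (5 at 19) → 9 left.
Chem tier2 at 17: only 9 left, fill 9.
Total = 22×10 + 19×5 + 17×9 = 468.

468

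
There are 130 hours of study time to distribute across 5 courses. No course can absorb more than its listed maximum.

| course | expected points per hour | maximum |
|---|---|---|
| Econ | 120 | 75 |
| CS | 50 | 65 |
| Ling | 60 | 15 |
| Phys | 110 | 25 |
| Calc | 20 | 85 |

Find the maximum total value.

13400

Order the courses by expected points per hour: Econ 120 > Phys 110 > Ling 60 > CS 50 > Calc 20.
Give Econ 75 to hit its cap of 75 → 55 left.
Phys takes 25 to reach its cap of 25 → 30 left.
Give Ling 15 to hit its cap of 15 → 15 left.
CS: +15 (room for 65) → 15. Pool exhausted.
Total = 120×75 + 50×15 + 60×15 + 110×25 = 13400.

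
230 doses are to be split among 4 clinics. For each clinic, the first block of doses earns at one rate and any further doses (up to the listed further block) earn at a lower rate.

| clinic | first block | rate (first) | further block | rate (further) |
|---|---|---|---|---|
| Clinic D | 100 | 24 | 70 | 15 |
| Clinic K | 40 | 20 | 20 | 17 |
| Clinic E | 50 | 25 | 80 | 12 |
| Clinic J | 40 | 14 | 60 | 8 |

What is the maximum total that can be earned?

5090

Order all 8 blocks by rate: Clinic E/tier1 25 > Clinic D/tier1 24 > Clinic K/tier1 20 > Clinic K/tier2 17 > Clinic D/tier2 15 > Clinic J/tier1 14 > Clinic E/tier2 12 > Clinic J/tier2 8.
Fill Clinic E tier1 block (50 at 25) — 180 left.
Fill Clinic D tier1 block (100 at 24) — 80 left.
Clinic K tier1 at 20: fill all 40 — 40 left.
Fill Clinic K tier2 block (20 at 17) — 20 left.
Clinic D tier2 at 15: only 20 left, fill 20.
Total = 25×50 + 24×100 + 20×40 + 17×20 + 15×20 = 5090.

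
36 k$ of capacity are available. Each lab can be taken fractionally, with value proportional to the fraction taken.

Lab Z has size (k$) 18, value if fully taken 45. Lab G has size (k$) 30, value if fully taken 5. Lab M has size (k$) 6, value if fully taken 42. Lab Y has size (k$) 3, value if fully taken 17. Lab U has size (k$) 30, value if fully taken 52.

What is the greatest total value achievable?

119.6

Best value per unit of size first: Lab M 42/6≈7, Lab Y 17/3≈5.67, Lab Z 45/18≈2.5, Lab U 52/30≈1.73, Lab G 5/30≈0.167.
Take all of Lab M (6 k$, value 42) → 30 k$ left.
Take all of Lab Y (3 k$, value 17) → 27 k$ left.
Lab Z: take in full, 18 k$ for value 45 → 9 left.
9 k$ left: a 9/30 share of Lab U gives 52×9/30 = 15.6.
Total value = 119.6.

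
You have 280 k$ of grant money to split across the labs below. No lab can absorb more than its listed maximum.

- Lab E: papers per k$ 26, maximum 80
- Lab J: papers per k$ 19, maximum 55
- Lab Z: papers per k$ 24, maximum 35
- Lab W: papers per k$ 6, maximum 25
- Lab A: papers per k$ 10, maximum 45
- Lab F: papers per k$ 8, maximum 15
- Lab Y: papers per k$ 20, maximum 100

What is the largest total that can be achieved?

Highest papers per k$ first: Lab E 26 > Lab Z 24 > Lab Y 20 > Lab J 19 > Lab A 10 > Lab F 8 > Lab W 6.
Lab E takes 80 to reach its cap of 80 — 200 left.
Lab Z takes 35 to reach its cap of 35 — 165 left.
Lab Y: +100 to 100 (cap) — 65 left.
Give Lab J 55 to hit its cap of 55 — 10 left.
Lab A has room for 45 but only 10 remain, so it gets 10.
Total = 26×80 + 19×55 + 24×35 + 10×10 + 20×100 = 6065.

6065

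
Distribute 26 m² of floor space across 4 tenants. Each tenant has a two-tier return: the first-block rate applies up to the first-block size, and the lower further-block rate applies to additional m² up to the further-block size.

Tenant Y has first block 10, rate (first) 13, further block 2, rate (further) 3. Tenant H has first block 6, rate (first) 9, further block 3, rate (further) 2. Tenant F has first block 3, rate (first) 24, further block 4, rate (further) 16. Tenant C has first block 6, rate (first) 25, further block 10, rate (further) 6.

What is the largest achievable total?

Treat each block as its own option and order by rate: Tenant C/T1 25 > Tenant F/T1 24 > Tenant F/T2 16 > Tenant Y/T1 13 > Tenant H/T1 9 > Tenant C/T2 6 > Tenant Y/T2 3 > Tenant H/T2 2.
Tenant C T1 at 25: fill all 6 — 20 left.
Tenant F/T1 (24): +3 — 17 left.
Tenant F T2 at 16: fill all 4 — 13 left.
Tenant Y T1 at 13: fill all 10 — 3 left.
3 remain; put them into Tenant H T1 at 9.
Total = 25×6 + 24×3 + 16×4 + 13×10 + 9×3 = 443.

443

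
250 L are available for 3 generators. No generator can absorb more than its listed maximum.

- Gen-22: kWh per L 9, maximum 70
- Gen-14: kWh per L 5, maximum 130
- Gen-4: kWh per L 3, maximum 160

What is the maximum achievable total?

Rank by kWh per L: Gen-22 9 > Gen-14 5 > Gen-4 3.
Gen-22: +70 to 70 (cap) ; 180 left.
Give Gen-14 130 to hit its cap of 130 ; 50 left.
Only 50 left; Gen-4 takes them to reach 50.
Total = 9×70 + 5×130 + 3×50 = 1430.

1430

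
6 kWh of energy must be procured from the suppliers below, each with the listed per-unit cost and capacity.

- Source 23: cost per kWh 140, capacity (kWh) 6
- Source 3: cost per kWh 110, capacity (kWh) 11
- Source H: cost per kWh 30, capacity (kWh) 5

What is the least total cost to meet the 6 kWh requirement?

Fill from the cheapest supplier first.
Take 5 from Source H at 30 — need 1 more.
Source 3 (110): take the remaining 1 — done.
Source 23: unused.
Cost = 5×30 + 1×110 = 260.

260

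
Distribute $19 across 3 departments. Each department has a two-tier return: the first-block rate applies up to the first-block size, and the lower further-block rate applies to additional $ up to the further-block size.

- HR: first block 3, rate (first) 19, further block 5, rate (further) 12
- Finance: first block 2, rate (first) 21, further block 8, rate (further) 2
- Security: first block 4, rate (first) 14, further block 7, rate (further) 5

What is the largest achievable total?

240

Treat each block as its own option and order by rate: Finance/first 21 > HR/first 19 > Security/first 14 > HR/second 12 > Security/second 5 > Finance/second 2.
Finance first at 21: fill all 2 ; 17 left.
HR first at 19: fill all 3 ; 14 left.
Security first at 14: fill all 4 ; 10 left.
Fill HR second block (5 at 12) ; 5 left.
Security second at 5: only 5 left, fill 5.
Total = 21×2 + 19×3 + 14×4 + 12×5 + 5×5 = 240.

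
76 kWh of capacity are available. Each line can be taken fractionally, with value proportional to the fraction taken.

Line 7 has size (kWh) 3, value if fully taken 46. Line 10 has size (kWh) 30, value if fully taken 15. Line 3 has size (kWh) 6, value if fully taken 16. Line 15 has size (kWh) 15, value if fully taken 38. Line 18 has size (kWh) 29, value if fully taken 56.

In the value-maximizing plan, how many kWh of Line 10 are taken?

Rank by value-to-size ratio: Line 7 46/3≈15.3, Line 3 16/6≈2.67, Line 15 38/15≈2.53, Line 18 56/29≈1.93, Line 10 15/30≈0.5.
Take all of Line 7 (3 kWh, value 46) — 73 kWh left.
All 6 kWh of Line 3 fit (value 16) — 67 remain.
All 15 kWh of Line 15 fit (value 38) — 52 remain.
Line 18: take in full, 29 kWh for value 56 — 23 left.
Fill the last 23 kWh with part of Line 10: 23/30 of it earns 11.5.

23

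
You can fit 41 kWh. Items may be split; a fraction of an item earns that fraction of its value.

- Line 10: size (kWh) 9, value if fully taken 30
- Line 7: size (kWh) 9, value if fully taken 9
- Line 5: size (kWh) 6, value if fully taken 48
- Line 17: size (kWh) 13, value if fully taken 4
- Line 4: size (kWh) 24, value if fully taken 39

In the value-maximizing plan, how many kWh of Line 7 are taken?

2

Rank by value-to-size ratio: Line 5 48/6≈8, Line 10 30/9≈3.33, Line 4 39/24≈1.62, Line 7 9/9≈1, Line 17 4/13≈0.308.
Line 5: take in full, 6 kWh for value 48 → 35 left.
All 9 kWh of Line 10 fit (value 30) → 26 remain.
Take all of Line 4 (24 kWh, value 39) → 2 kWh left.
Fill the last 2 kWh with part of Line 7: 2/9 of it earns 2.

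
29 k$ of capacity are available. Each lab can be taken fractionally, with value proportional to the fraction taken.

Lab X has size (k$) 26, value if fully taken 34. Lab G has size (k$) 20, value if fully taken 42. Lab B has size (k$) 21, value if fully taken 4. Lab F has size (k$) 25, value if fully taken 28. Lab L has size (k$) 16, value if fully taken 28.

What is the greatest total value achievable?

57.75

Rank by value-to-size ratio: Lab G 42/20≈2.1, Lab L 28/16≈1.75, Lab X 34/26≈1.31, Lab F 28/25≈1.12, Lab B 4/21≈0.19.
All 20 k$ of Lab G fit (value 42) ; 9 remain.
Fill the last 9 k$ with part of Lab L: 9/16 of it earns 15.75.
Total value = 57.75.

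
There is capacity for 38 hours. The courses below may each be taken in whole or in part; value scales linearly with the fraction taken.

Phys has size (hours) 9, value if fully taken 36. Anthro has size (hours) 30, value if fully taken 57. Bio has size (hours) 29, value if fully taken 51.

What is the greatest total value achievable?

Rank by value-to-size ratio: Phys 36/9≈4, Anthro 57/30≈1.9, Bio 51/29≈1.76.
All 9 hours of Phys fit (value 36) → 29 remain.
Only 29 hours remain; take 29/30 of Anthro for value 57×29/30 = 55.1.
Total value = 91.1.

91.1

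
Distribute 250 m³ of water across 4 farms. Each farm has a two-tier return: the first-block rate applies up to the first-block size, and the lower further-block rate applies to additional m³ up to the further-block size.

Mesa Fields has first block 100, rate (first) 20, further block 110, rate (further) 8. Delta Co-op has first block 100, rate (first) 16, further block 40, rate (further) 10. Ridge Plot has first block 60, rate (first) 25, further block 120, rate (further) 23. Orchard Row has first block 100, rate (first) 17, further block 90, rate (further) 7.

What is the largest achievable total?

5660

Treat each block as its own option and order by rate: Ridge Plot/T1 25 > Ridge Plot/T2 23 > Mesa Fields/T1 20 > Orchard Row/T1 17 > Delta Co-op/T1 16 > Delta Co-op/T2 10 > Mesa Fields/T2 8 > Orchard Row/T2 7.
Fill Ridge Plot T1 block (60 at 25) — 190 left.
Fill Ridge Plot T2 block (120 at 23) — 70 left.
Mesa Fields/T1: +70 of 100 at 20; pool empty.
Total = 25×60 + 23×120 + 20×70 = 5660.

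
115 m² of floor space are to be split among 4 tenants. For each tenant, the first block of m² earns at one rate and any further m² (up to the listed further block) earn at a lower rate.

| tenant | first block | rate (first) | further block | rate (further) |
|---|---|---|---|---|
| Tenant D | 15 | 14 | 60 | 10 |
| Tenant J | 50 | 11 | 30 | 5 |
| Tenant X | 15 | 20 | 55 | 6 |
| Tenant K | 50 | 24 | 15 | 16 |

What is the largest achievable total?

Order all 8 blocks by rate: Tenant K/tier1 24 > Tenant X/tier1 20 > Tenant K/tier2 16 > Tenant D/tier1 14 > Tenant J/tier1 11 > Tenant D/tier2 10 > Tenant X/tier2 6 > Tenant J/tier2 5.
Tenant K/tier1 (24): +50 — 65 left.
Tenant X/tier1 (20): +15 — 50 left.
Tenant K tier2 at 16: fill all 15 — 35 left.
Tenant D/tier1 (14): +15 — 20 left.
Tenant J tier1 at 11: only 20 left, fill 20.
Total = 24×50 + 20×15 + 16×15 + 14×15 + 11×20 = 2170.

2170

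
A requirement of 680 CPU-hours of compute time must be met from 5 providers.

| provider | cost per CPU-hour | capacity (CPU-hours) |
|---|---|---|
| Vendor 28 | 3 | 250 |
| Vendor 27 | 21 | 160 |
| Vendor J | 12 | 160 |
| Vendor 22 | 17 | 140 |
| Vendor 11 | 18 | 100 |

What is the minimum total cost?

7480

Use providers in increasing cost order.
Vendor 28 (3): use full 250 ; 430 CPU-hours to go.
Vendor J (12): use full 160 ; 270 CPU-hours to go.
Vendor 22 at 17: take all 140 CPU-hours ; 130 still needed.
Vendor 11 (18): use full 100 ; 30 CPU-hours to go.
Vendor 27 (21): take the remaining 30 ; done.
Cost = 250×3 + 160×12 + 140×17 + 100×18 + 30×21 = 7480.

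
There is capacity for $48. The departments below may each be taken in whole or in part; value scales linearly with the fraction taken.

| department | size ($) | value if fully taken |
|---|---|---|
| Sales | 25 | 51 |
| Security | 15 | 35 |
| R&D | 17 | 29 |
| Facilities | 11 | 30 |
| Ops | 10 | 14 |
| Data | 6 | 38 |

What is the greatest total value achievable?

135.64

Rank by value-to-size ratio: Data 38/6≈6.33, Facilities 30/11≈2.73, Security 35/15≈2.33, Sales 51/25≈2.04, R&D 29/17≈1.71, Ops 14/10≈1.4.
Take all of Data (6 $, value 38) — 42 $ left.
All 11 $ of Facilities fit (value 30) — 31 remain.
All 15 $ of Security fit (value 35) — 16 remain.
16 $ left: a 16/25 share of Sales gives 51×16/25 = 32.64.
Total value = 135.64.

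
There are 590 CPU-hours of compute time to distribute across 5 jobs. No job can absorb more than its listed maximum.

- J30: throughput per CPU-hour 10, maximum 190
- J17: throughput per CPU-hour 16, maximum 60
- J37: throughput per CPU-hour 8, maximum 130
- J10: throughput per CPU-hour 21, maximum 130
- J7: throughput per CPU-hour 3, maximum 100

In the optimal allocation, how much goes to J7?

Highest throughput per CPU-hour first: J10 21 > J17 16 > J30 10 > J37 8 > J7 3.
J10: +130 to 130 (cap) → 460 left.
Give J17 60 to hit its cap of 60 → 400 left.
J30: +190 to 190 (cap) → 210 left.
J37 takes 130 to reach its cap of 130 → 80 left.
Only 80 left; J7 takes them to reach 80.

80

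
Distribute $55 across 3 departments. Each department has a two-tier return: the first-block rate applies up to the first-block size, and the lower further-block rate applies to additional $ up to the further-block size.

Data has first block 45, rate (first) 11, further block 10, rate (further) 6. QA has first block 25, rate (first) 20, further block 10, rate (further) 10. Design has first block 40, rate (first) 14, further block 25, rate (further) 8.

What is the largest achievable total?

Order all 6 blocks by rate: QA/tier1 20 > Design/tier1 14 > Data/tier1 11 > QA/tier2 10 > Design/tier2 8 > Data/tier2 6.
Fill QA tier1 block (25 at 20) — 30 left.
Design tier1 at 14: only 30 left, fill 30.
Total = 20×25 + 14×30 = 920.

920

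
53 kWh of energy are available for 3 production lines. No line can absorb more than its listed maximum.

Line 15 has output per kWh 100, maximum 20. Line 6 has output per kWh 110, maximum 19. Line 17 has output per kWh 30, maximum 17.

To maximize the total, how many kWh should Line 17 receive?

14

Highest output per kWh first: Line 6 110 > Line 15 100 > Line 17 30.
Line 6: +19 to 19 (cap) — 34 left.
Line 15: +20 to 20 (cap) — 14 left.
Line 17: +14 (room for 17) → 14. Pool exhausted.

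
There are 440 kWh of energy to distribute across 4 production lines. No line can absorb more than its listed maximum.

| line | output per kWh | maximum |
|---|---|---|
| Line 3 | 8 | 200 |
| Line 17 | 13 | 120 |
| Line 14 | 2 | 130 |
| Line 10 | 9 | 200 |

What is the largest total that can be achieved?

4320

Highest output per kWh first: Line 17 13 > Line 10 9 > Line 3 8 > Line 14 2.
Line 17 takes 120 to reach its cap of 120 ; 320 left.
Give Line 10 200 to hit its cap of 200 ; 120 left.
Only 120 left; Line 3 takes them to reach 120.
Total = 8×120 + 13×120 + 9×200 = 4320.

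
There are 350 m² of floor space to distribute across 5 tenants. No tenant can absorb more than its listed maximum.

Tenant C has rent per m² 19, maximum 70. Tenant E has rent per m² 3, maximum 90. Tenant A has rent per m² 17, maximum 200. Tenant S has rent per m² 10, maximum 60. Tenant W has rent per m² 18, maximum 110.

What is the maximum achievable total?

Highest rent per m² first: Tenant C 19 > Tenant W 18 > Tenant A 17 > Tenant S 10 > Tenant E 3.
Give Tenant C 70 to hit its cap of 70 → 280 left.
Tenant W takes 110 to reach its cap of 110 → 170 left.
Tenant A has room for 200 but only 170 remain, so it gets 170.
Total = 19×70 + 17×170 + 18×110 = 6200.

6200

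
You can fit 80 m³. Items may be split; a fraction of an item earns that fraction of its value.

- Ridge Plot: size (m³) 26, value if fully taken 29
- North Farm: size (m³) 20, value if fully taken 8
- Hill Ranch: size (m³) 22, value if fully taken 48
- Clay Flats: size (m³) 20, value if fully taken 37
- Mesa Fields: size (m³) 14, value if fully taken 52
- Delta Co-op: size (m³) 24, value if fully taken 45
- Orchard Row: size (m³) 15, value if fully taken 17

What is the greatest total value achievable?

182

Rank by value-to-size ratio: Mesa Fields 52/14≈3.71, Hill Ranch 48/22≈2.18, Delta Co-op 45/24≈1.88, Clay Flats 37/20≈1.85, Orchard Row 17/15≈1.13, Ridge Plot 29/26≈1.12, North Farm 8/20≈0.4.
Take all of Mesa Fields (14 m³, value 52) ; 66 m³ left.
All 22 m³ of Hill Ranch fit (value 48) ; 44 remain.
Delta Co-op: take in full, 24 m³ for value 45 ; 20 left.
Clay Flats: take in full, 20 m³ for value 37 ; 0 left.
Total value = 182.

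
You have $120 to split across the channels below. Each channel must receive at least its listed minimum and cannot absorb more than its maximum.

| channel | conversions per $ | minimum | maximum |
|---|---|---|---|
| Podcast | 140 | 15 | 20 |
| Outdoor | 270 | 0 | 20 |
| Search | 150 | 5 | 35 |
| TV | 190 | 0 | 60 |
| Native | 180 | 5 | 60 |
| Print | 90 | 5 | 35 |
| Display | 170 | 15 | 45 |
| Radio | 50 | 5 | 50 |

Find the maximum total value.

21900

Meeting every minimum uses 15+0+5+0+5+5+15+5 = 50 $, leaving 70.
Order the channels by conversions per $: Outdoor 270 > TV 190 > Native 180 > Display 170 > Search 150 > Podcast 140 > Print 90 > Radio 50.
Give Outdoor 20 more to hit its cap of 20 — 50 left.
TV has room for 60 more but only 50 remain, so it gets 50.
Total = 140×15 + 270×20 + 150×5 + 190×50 + 180×5 + 90×5 + 170×15 + 50×5 = 21900.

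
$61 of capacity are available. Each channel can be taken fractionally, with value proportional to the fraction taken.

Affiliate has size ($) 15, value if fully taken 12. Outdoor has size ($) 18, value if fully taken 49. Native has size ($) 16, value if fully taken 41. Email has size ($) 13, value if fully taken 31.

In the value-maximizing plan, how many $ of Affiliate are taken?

Best value per unit of size first: Outdoor 49/18≈2.72, Native 41/16≈2.56, Email 31/13≈2.38, Affiliate 12/15≈0.8.
Take all of Outdoor (18 $, value 49) → 43 $ left.
All 16 $ of Native fit (value 41) → 27 remain.
All 13 $ of Email fit (value 31) → 14 remain.
Only 14 $ remain; take 14/15 of Affiliate for value 12×14/15 = 11.2.

14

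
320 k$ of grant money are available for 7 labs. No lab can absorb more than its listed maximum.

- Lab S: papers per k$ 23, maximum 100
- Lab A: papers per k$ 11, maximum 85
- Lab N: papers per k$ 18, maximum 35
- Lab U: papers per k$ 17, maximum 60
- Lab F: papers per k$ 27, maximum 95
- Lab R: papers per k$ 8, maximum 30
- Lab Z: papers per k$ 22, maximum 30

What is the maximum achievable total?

7175

Highest papers per k$ first: Lab F 27 > Lab S 23 > Lab Z 22 > Lab N 18 > Lab U 17 > Lab A 11 > Lab R 8.
Lab F takes 95 to reach its cap of 95 ; 225 left.
Lab S: +100 to 100 (cap) ; 125 left.
Lab Z: +30 to 30 (cap) ; 95 left.
Give Lab N 35 to hit its cap of 35 ; 60 left.
Lab U takes 60 to reach its cap of 60 ; 0 left.
Total = 23×100 + 18×35 + 17×60 + 27×95 + 22×30 = 7175.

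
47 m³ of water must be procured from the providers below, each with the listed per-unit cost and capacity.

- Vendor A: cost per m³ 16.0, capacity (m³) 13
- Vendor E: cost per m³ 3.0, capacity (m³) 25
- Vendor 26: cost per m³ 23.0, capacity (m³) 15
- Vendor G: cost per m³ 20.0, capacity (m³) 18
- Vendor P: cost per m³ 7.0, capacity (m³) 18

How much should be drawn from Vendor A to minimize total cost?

4

Use providers in increasing cost order.
Vendor E (3.0): use full 25 → 22 m³ to go.
Vendor P at 7.0: take all 18 m³ → 4 still needed.
Take 4 from Vendor A at 16.0 to finish.
Vendor G, Vendor 26: unused.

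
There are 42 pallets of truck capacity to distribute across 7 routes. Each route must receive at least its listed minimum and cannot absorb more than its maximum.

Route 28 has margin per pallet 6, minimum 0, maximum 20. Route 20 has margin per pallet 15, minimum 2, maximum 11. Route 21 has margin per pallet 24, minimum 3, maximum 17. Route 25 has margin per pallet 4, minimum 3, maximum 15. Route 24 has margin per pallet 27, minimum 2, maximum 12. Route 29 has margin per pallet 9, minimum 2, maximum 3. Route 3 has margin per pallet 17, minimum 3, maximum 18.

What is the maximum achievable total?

894

Meeting every minimum uses 0+2+3+3+2+2+3 = 15 pallets, leaving 27.
Order the routes by margin per pallet: Route 24 27 > Route 21 24 > Route 3 17 > Route 20 15 > Route 29 9 > Route 28 6 > Route 25 4.
Route 24: +10 to 12 (cap) — 17 left.
Give Route 21 14 more to hit its cap of 17 — 3 left.
Route 3 has room for 15 more but only 3 remain, so it gets 6.
Total = 15×2 + 24×17 + 4×3 + 27×12 + 9×2 + 17×6 = 894.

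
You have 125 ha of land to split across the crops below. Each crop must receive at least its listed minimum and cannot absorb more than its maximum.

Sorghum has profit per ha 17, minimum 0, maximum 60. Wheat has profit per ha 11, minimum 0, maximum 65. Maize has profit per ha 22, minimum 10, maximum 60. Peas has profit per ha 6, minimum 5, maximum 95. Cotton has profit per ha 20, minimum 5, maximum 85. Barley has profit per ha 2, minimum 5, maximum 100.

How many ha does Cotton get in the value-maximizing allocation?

Meeting every minimum uses 0+0+10+5+5+5 = 25 ha, leaving 100.
Rank by profit per ha: Maize 22 > Cotton 20 > Sorghum 17 > Wheat 11 > Peas 6 > Barley 2.
Maize takes 50 more to reach its cap of 60 — 50 left.
Cotton: +50 (room for 80) → 55. Pool exhausted.

55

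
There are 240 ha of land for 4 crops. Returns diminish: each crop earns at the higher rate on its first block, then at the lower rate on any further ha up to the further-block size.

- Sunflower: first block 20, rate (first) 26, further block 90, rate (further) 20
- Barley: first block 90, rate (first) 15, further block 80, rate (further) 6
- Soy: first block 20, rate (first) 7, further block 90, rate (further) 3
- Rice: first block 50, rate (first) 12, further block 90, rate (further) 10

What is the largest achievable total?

Rank every tier by rate: Sunflower/tier1 26 > Sunflower/tier2 20 > Barley/tier1 15 > Rice/tier1 12 > Rice/tier2 10 > Soy/tier1 7 > Barley/tier2 6 > Soy/tier2 3.
Fill Sunflower tier1 block (20 at 26) ; 220 left.
Sunflower tier2 at 20: fill all 90 ; 130 left.
Barley tier1 at 15: fill all 90 ; 40 left.
40 remain; put them into Rice tier1 at 12.
Total = 26×20 + 20×90 + 15×90 + 12×40 = 4150.

4150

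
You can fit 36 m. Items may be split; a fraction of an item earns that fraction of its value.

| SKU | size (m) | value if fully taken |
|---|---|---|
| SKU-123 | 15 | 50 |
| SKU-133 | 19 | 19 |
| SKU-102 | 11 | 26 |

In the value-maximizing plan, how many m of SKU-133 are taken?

Sort by value density: SKU-123 50/15≈3.33, SKU-102 26/11≈2.36, SKU-133 19/19≈1.
SKU-123: take in full, 15 m for value 50 → 21 left.
Take all of SKU-102 (11 m, value 26) → 10 m left.
Fill the last 10 m with part of SKU-133: 10/19 of it earns 10.

10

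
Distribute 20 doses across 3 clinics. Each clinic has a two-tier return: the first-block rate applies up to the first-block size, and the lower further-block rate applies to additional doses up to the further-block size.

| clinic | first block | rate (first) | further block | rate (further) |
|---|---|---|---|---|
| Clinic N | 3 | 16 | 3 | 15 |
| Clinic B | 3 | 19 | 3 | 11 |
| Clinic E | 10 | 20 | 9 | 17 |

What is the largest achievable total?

Order all 6 blocks by rate: Clinic E/tier1 20 > Clinic B/tier1 19 > Clinic E/tier2 17 > Clinic N/tier1 16 > Clinic N/tier2 15 > Clinic B/tier2 11.
Clinic E tier1 at 20: fill all 10 → 10 left.
Clinic B/tier1 (19): +3 → 7 left.
Clinic E tier2 at 17: only 7 left, fill 7.
Total = 20×10 + 19×3 + 17×7 = 376.

376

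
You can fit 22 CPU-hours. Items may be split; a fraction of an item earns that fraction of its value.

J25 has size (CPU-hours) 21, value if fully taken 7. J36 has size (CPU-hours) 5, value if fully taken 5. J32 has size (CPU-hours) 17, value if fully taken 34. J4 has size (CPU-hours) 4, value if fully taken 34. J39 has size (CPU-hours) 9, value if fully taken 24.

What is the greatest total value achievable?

Sort by value density: J4 34/4≈8.5, J39 24/9≈2.67, J32 34/17≈2, J36 5/5≈1, J25 7/21≈0.333.
Take all of J4 (4 CPU-hours, value 34) → 18 CPU-hours left.
All 9 CPU-hours of J39 fit (value 24) → 9 remain.
Fill the last 9 CPU-hours with part of J32: 9/17 of it earns 18.
Total value = 76.

76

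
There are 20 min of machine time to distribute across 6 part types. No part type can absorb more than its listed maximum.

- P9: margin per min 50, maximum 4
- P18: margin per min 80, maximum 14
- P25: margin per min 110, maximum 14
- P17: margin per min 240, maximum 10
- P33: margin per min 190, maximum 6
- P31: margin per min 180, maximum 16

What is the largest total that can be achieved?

Order the part types by margin per min: P17 240 > P33 190 > P31 180 > P25 110 > P18 80 > P9 50.
P17: +10 to 10 (cap) → 10 left.
P33: +6 to 6 (cap) → 4 left.
P31 has room for 16 but only 4 remain, so it gets 4.
Total = 240×10 + 190×6 + 180×4 = 4260.

4260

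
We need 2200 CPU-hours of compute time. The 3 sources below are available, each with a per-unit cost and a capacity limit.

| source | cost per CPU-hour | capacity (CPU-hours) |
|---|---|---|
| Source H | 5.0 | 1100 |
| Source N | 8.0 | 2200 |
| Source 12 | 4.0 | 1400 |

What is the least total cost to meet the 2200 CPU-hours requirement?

Fill from the cheapest source first.
Source 12 (4.0): use full 1400 ; 800 CPU-hours to go.
Take 800 from Source H at 5.0 to finish.
Source N: unused.
Cost = 1400×4.0 + 800×5.0 = 9600.

9600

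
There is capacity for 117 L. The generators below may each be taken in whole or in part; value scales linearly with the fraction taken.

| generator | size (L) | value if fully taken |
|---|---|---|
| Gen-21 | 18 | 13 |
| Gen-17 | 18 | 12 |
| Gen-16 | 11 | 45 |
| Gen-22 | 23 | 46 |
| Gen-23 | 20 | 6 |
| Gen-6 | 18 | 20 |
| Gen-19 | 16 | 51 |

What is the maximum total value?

190.9

Best value per unit of size first: Gen-16 45/11≈4.09, Gen-19 51/16≈3.19, Gen-22 46/23≈2, Gen-6 20/18≈1.11, Gen-21 13/18≈0.722, Gen-17 12/18≈0.667, Gen-23 6/20≈0.3.
Take all of Gen-16 (11 L, value 45) — 106 L left.
Take all of Gen-19 (16 L, value 51) — 90 L left.
Gen-22: take in full, 23 L for value 46 — 67 left.
All 18 L of Gen-6 fit (value 20) — 49 remain.
All 18 L of Gen-21 fit (value 13) — 31 remain.
Gen-17: take in full, 18 L for value 12 — 13 left.
Only 13 L remain; take 13/20 of Gen-23 for value 6×13/20 = 3.9.
Total value = 190.9.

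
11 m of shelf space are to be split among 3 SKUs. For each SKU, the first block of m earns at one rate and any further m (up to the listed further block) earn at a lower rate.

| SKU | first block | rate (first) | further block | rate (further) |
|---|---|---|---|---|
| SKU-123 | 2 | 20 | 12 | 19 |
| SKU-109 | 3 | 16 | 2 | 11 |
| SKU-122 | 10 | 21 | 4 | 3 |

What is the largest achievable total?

Treat each block as its own option and order by rate: SKU-122/tier1 21 > SKU-123/tier1 20 > SKU-123/tier2 19 > SKU-109/tier1 16 > SKU-109/tier2 11 > SKU-122/tier2 3.
Fill SKU-122 tier1 block (10 at 21) → 1 left.
SKU-123 tier1 at 20: only 1 left, fill 1.
Total = 21×10 + 20×1 = 230.

230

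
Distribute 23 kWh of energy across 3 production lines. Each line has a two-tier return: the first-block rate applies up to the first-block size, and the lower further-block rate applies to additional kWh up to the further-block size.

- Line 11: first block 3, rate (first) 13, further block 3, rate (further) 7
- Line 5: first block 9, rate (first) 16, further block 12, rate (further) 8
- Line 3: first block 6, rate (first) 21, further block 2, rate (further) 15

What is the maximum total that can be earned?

Order all 6 blocks by rate: Line 3/T1 21 > Line 5/T1 16 > Line 3/T2 15 > Line 11/T1 13 > Line 5/T2 8 > Line 11/T2 7.
Line 3/T1 (21): +6 ; 17 left.
Fill Line 5 T1 block (9 at 16) ; 8 left.
Fill Line 3 T2 block (2 at 15) ; 6 left.
Line 11 T1 at 13: fill all 3 ; 3 left.
Line 5 T2 at 8: only 3 left, fill 3.
Total = 21×6 + 16×9 + 15×2 + 13×3 + 8×3 = 363.

363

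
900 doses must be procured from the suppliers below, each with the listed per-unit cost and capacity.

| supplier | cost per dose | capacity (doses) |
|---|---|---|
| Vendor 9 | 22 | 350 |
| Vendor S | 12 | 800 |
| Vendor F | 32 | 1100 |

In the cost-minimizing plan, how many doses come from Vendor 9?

Use suppliers in increasing cost order.
Vendor S (12): use full 800 → 100 doses to go.
Vendor 9 at 22: take 100 of its 350 → requirement met.
Vendor F: unused.

100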